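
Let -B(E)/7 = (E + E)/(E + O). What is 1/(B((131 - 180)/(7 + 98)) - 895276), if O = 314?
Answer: -4703/4210482930 ≈ -1.1170e-6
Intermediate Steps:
B(E) = -14*E/(314 + E) (B(E) = -7*(E + E)/(E + 314) = -7*2*E/(314 + E) = -14*E/(314 + E))
1/(B((131 - 180)/(7 + 98)) - 895276) = 1/(-14*(131 - 180)/(7 + 98)/(314 + (131 - 180)/(7 + 98)) - 895276) = 1/(-14*(-49/105)/(314 - 49/105) - 895276) = 1/(-14*(-49*1/105)/(314 - 49*1/105) - 895276) = 1/(-14*(-7/15)/(314 - 7/15) - 895276) = 1/(-14*(-7/15)/4703/15 - 895276) = 1/(-14*(-7/15)*15/4703 - 895276) = 1/(98/4703 - 895276) = 1/(-4210482930/4703) = -4703/4210482930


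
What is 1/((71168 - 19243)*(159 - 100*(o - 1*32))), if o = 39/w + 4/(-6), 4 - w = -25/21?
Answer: 327/45408049025 ≈ 7.2014e-9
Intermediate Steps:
w = 109/21 (w = 4 - (-25)/21 = 4 - 1*(-25/21) = 4 + 25/21 = 109/21 ≈ 5.1905)
o = 2239/327 (o = 39/(109/21) + 4/(-6) = 39*(21/109) + 4*(-⅙) = 819/109 - ⅔ = 2239/327 ≈ 6.8471)
1/((71168 - 19243)*(159 - 100*(o - 1*32))) = 1/((71168 - 19243)*(159 - 100*(2239/327 - 1*32))) = 1/(51925*(159 - 100*(2239/327 - 32))) = 1/(51925*(159 - 100*(-8225/327))) = 1/(51925*(159 + 822500/327)) = 1/(51925*(874493/327)) = (1/51925)*(327/874493) = 327/45408049025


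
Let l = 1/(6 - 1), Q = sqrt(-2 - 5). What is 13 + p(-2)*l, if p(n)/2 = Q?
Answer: 13 + 2*I*sqrt(7)/5 ≈ 13.0 + 1.0583*I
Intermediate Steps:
Q = I*sqrt(7) (Q = sqrt(-7) = I*sqrt(7) ≈ 2.6458*I)
l = 1/5 ≈ 0.20000
p(n) = 2*I*sqrt(7) (p(n) = 2*(I*sqrt(7)) = 2*I*sqrt(7))
13 + p(-2)*l = 13 + (2*I*sqrt(7))*(1/5) = 13 + 2*I*sqrt(7)/5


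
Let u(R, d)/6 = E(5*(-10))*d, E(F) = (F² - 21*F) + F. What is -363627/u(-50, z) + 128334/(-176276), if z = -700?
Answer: -151867590579/215938100000 ≈ -0.70329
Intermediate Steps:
E(F) = F² - 20*F
u(R, d) = 21000*d (u(R, d) = 6*(((5*(-10))*(-20 + 5*(-10)))*d) = 6*((-50*(-20 - 50))*d) = 6*((-50*(-70))*d) = 6*(3500*d) = 21000*d)
-363627/u(-50, z) + 128334/(-176276) = -363627/(21000*(-700)) + 128334/(-176276) = -363627/(-14700000) + 128334*(-1/176276) = -363627*(-1/14700000) - 64167/88138 = 121209/4900000 - 64167/88138 = -151867590579/215938100000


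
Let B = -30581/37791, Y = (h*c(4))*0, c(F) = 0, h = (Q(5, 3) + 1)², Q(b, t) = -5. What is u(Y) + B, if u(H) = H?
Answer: -30581/37791 ≈ -0.80921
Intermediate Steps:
h = 16 (h = (-5 + 1)² = (-4)² = 16)
Y = 0 (Y = (16*0)*0 = 0*0 = 0)
B = -30581/37791 (B = -30581*1/37791 = -30581/37791 ≈ -0.80921)
u(Y) + B = 0 - 30581/37791 = -30581/37791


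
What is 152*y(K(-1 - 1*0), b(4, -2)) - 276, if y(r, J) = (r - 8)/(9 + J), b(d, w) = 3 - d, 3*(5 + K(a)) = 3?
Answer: -504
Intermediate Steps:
K(a) = -4 (K(a) = -5 + (⅓)*3 = -5 + 1 = -4)
y(r, J) = (-8 + r)/(9 + J)
152*y(K(-1 - 1*0), b(4, -2)) - 276 = 152*((-8 - 4)/(9 + (3 - 1*4))) - 276 = 152*(-12/(9 + (3 - 4))) - 276 = 152*(-12/(9 - 1)) - 276 = 152*(-12/8) - 276 = 152*((⅛)*(-12)) - 276 = 152*(-3/2) - 276 = -228 - 276 = -504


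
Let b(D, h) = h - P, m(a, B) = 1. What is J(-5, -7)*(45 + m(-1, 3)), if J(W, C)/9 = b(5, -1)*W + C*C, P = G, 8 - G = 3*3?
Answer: 20286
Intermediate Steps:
G = -1 (G = 8 - 3*3 = 8 - 1*9 = 8 - 9 = -1)
P = -1
b(D, h) = 1 + h (b(D, h) = h - 1*(-1) = h + 1 = 1 + h)
J(W, C) = 9*C**2 (J(W, C) = 9*((1 - 1)*W + C*C) = 9*(0*W + C**2) = 9*(0 + C**2) = 9*C**2)
J(-5, -7)*(45 + m(-1, 3)) = (9*(-7)**2)*(45 + 1) = (9*49)*46 = 441*46 = 20286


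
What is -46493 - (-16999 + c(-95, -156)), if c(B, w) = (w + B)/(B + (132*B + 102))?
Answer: -369648553/12533 ≈ -29494.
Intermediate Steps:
c(B, w) = (B + w)/(102 + 133*B) (c(B, w) = (B + w)/(B + (102 + 132*B)) = (B + w)/(102 + 133*B))
-46493 - (-16999 + c(-95, -156)) = -46493 - (-16999 + (-95 - 156)/(102 + 133*(-95))) = -46493 - (-16999 - 251/(102 - 12635)) = -46493 - (-16999 - 251/(-12533)) = -46493 - (-16999 - 1/12533*(-251)) = -46493 - (-16999 + 251/12533) = -46493 - 1*(-213048216/12533) = -46493 + 213048216/12533 = -369648553/12533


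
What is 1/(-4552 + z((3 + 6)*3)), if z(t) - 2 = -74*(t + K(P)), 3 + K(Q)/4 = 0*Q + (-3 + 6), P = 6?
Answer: -1/6548 ≈ -0.00015272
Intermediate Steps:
K(Q) = 0 (K(Q) = -12 + 4*(0*Q + (-3 + 6)) = -12 + 4*(0 + 3) = -12 + 4*3 = -12 + 12 = 0)
z(t) = 2 - 74*t (z(t) = 2 - 74*(t + 0) = 2 - 74*t)
1/(-4552 + z((3 + 6)*3)) = 1/(-4552 + (2 - 74*(3 + 6)*3)) = 1/(-4552 + (2 - 666*3)) = 1/(-4552 + (2 - 74*27)) = 1/(-4552 + (2 - 1998)) = 1/(-4552 - 1996) = 1/(-6548) = -1/6548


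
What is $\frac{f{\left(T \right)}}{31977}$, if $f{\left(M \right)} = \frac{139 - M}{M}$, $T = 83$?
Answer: $\frac{56}{2654091} \approx 2.1099 \cdot 10^{-5}$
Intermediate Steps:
$f{\left(M \right)} = \frac{139 - M}{M}$
$\frac{f{\left(T \right)}}{31977} = \frac{\frac{1}{83} \left(139 - 83\right)}{31977} = \frac{139 - 83}{83} \cdot \frac{1}{31977} = \frac{1}{83} \cdot 56 \cdot \frac{1}{31977} = \frac{56}{83} \cdot \frac{1}{31977} = \frac{56}{2654091}$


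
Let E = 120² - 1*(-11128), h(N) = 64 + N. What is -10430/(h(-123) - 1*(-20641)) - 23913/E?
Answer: -379217203/262708648 ≈ -1.4435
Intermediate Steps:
E = 25528 (E = 14400 + 11128 = 25528)
-10430/(h(-123) - 1*(-20641)) - 23913/E = -10430/((64 - 123) - 1*(-20641)) - 23913/25528 = -10430/(-59 + 20641) - 23913*1/25528 = -10430/20582 - 23913/25528 = -10430*1/20582 - 23913/25528 = -5215/10291 - 23913/25528 = -379217203/262708648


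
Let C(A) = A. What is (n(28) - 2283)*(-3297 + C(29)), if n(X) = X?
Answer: 7369340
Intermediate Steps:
(n(28) - 2283)*(-3297 + C(29)) = (28 - 2283)*(-3297 + 29) = -2255*(-3268) = 7369340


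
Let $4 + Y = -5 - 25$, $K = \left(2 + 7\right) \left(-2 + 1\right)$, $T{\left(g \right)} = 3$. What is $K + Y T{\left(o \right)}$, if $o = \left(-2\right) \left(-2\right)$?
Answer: $-111$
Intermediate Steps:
$o = 4$
$K = -9$ ($K = 9 \left(-1\right) = -9$)
$Y = -34$ ($Y = -4 - 30 = -34$)
$K + Y T{\left(o \right)} = -9 - 102 = -111$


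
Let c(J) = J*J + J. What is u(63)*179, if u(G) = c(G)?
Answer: 721728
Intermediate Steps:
c(J) = J + J² (c(J) = J² + J = J + J²)
u(G) = G*(1 + G)
u(63)*179 = (63*(1 + 63))*179 = (63*64)*179 = 4032*179 = 721728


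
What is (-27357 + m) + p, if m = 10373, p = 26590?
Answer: 9606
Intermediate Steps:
(-27357 + m) + p = (-27357 + 10373) + 26590 = -16984 + 26590 = 9606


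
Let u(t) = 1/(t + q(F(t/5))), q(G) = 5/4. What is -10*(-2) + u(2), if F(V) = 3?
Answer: 264/13 ≈ 20.308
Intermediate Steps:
q(G) = 5/4 (q(G) = 5*(1/4) = 5/4)
u(t) = 1/(5/4 + t) (u(t) = 1/(t + 5/4) = 1/(5/4 + t))
-10*(-2) + u(2) = -10*(-2) + 4/(5 + 4*2) = 20 + 4/(5 + 8) = 20 + 4/13 = 264/13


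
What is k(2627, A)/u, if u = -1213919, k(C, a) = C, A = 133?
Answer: -2627/1213919 ≈ -0.0021641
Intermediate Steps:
k(2627, A)/u = 2627/(-1213919) = 2627*(-1/1213919) = -2627/1213919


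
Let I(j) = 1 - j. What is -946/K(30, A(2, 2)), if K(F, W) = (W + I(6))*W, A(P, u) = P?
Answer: 473/3 ≈ 157.67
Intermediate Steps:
K(F, W) = W*(-5 + W) (K(F, W) = (W + (1 - 1*6))*W = (W + (1 - 6))*W = (W - 5)*W = (-5 + W)*W = W*(-5 + W))
-946/K(30, A(2, 2)) = -946*1/(2*(-5 + 2)) = -946/(2*(-3)) = -946/(-6) = -946*(-1/6) = 473/3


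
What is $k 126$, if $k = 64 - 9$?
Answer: $6930$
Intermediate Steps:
$k = 55$
$k 126 = 55 \cdot 126 = 6930$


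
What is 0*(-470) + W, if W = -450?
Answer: -450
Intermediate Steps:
0*(-470) + W = 0*(-470) - 450 = 0 - 450 = -450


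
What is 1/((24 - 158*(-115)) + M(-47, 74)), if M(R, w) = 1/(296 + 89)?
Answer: 385/7004691 ≈ 5.4963e-5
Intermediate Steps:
M(R, w) = 1/385
1/((24 - 158*(-115)) + M(-47, 74)) = 1/((24 - 158*(-115)) + 1/385) = 1/((24 + 18170) + 1/385) = 1/(18194 + 1/385) = 1/(7004691/385) = 385/7004691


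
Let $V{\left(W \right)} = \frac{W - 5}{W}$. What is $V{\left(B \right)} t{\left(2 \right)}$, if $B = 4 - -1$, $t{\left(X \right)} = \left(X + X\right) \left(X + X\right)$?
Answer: $0$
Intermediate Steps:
$t{\left(X \right)} = 4 X^{2}$ ($t{\left(X \right)} = 2 X 2 X = 4 X^{2}$)
$B = 5$ ($B = 4 + 1 = 5$)
$V{\left(W \right)} = \frac{-5 + W}{W}$
$V{\left(B \right)} t{\left(2 \right)} = \frac{-5 + 5}{5} \cdot 4 \cdot 2^{2} = \frac{1}{5} \cdot 0 \cdot 4 \cdot 4 = 0 \cdot 16 = 0$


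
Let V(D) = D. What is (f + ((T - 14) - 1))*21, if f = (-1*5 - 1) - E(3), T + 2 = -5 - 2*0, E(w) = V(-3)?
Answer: -525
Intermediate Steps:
E(w) = -3
T = -7 (T = -2 + (-5 - 2*0) = -2 + (-5 + 0) = -2 - 5 = -7)
f = -3 (f = (-1*5 - 1) - 1*(-3) = (-5 - 1) + 3 = -6 + 3 = -3)
(f + ((T - 14) - 1))*21 = (-3 + ((-7 - 14) - 1))*21 = (-3 + (-21 - 1))*21 = (-3 - 22)*21 = -25*21 = -525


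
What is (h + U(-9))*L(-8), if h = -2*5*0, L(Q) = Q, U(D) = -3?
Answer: 24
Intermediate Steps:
h = 0 (h = -10*0 = 0)
(h + U(-9))*L(-8) = (0 - 3)*(-8) = -3*(-8) = 24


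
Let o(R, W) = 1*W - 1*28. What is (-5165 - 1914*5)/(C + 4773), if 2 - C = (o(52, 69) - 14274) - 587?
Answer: -2947/3919 ≈ -0.75198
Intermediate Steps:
o(R, W) = -28 + W (o(R, W) = W - 28 = -28 + W)
C = 14822 (C = 2 - (((-28 + 69) - 14274) - 587) = 2 - ((41 - 14274) - 587) = 2 - (-14233 - 587) = 2 - 1*(-14820) = 2 + 14820 = 14822)
(-5165 - 1914*5)/(C + 4773) = (-5165 - 1914*5)/(14822 + 4773) = (-5165 - 9570)/19595 = -14735*1/19595 = -2947/3919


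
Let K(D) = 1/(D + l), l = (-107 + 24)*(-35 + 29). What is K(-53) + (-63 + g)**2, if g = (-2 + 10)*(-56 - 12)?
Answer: 163959806/445 ≈ 3.6845e+5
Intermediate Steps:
l = 498 (l = -83*(-6) = 498)
g = -544 (g = 8*(-68) = -544)
K(D) = 1/(498 + D) (K(D) = 1/(D + 498) = 1/(498 + D))
K(-53) + (-63 + g)**2 = 1/(498 - 53) + (-63 - 544)**2 = 1/445 + (-607)**2 = 1/445 + 368449 = 163959806/445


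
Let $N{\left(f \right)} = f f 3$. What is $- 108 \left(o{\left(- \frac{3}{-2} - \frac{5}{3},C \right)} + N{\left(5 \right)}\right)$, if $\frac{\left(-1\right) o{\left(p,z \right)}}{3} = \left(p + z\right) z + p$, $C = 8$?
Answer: $12150$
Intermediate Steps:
$o{\left(p,z \right)} = - 3 p - 3 z \left(p + z\right)$ ($o{\left(p,z \right)} = - 3 \left(\left(p + z\right) z + p\right) = - 3 \left(z \left(p + z\right) + p\right) = - 3 \left(p + z \left(p + z\right)\right) = - 3 p - 3 z \left(p + z\right)$)
$N{\left(f \right)} = 3 f^{2}$ ($N{\left(f \right)} = f^{2} \cdot 3 = 3 f^{2}$)
$- 108 \left(o{\left(- \frac{3}{-2} - \frac{5}{3},C \right)} + N{\left(5 \right)}\right) = - 108 \left(\left(- 3 \left(- \frac{3}{-2} - \frac{5}{3}\right) - 3 \cdot 8^{2} - 3 \left(- \frac{3}{-2} - \frac{5}{3}\right) 8\right) + 3 \cdot 5^{2}\right) = - 108 \left(\left(- 3 \left(\left(-3\right) \left(- \frac{1}{2}\right) - \frac{5}{3}\right) - 192 - 3 \left(\left(-3\right) \left(- \frac{1}{2}\right) - \frac{5}{3}\right) 8\right) + 3 \cdot 25\right) = - 108 \left(\left(- 3 \left(\frac{3}{2} - \frac{5}{3}\right) - 192 - 3 \left(\frac{3}{2} - \frac{5}{3}\right) 8\right) + 75\right) = - 108 \left(\left(\left(-3\right) \left(- \frac{1}{6}\right) - 192 - \left(- \frac{1}{2}\right) 8\right) + 75\right) = - 108 \left(\left(\frac{1}{2} - 192 + 4\right) + 75\right) = - 108 \left(- \frac{375}{2} + 75\right) = \left(-108\right) \left(- \frac{225}{2}\right) = 12150$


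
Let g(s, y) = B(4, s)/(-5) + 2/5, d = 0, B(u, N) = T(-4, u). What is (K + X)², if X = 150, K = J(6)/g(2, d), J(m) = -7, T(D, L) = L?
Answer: 112225/4 ≈ 28056.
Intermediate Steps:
B(u, N) = u
g(s, y) = -⅖ (g(s, y) = 4/(-5) + 2/5 = 4*(-⅕) + 2*(⅕) = -⅘ + ⅖ = -⅖)
K = 35/2 (K = -7/(-⅖) = -7*(-5/2) = 35/2 ≈ 17.500)
(K + X)² = (35/2 + 150)² = (335/2)² = 112225/4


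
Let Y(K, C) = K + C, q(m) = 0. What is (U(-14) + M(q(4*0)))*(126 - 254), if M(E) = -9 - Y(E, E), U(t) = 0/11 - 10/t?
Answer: 7424/7 ≈ 1060.6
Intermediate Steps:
Y(K, C) = C + K
U(t) = -10/t (U(t) = 0*(1/11) - 10/t = 0 - 10/t = -10/t)
M(E) = -9 - 2*E (M(E) = -9 - (E + E) = -9 - 2*E)
(U(-14) + M(q(4*0)))*(126 - 254) = (-10/(-14) + (-9 - 2*0))*(126 - 254) = (-10*(-1/14) + (-9 + 0))*(-128) = (5/7 - 9)*(-128) = -58/7*(-128) = 7424/7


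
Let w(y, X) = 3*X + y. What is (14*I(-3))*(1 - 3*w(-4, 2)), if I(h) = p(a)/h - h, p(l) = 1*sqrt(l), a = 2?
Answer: -210 + 70*sqrt(2)/3 ≈ -177.00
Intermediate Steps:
w(y, X) = y + 3*X
p(l) = sqrt(l)
I(h) = -h + sqrt(2)/h (I(h) = sqrt(2)/h - h = -h + sqrt(2)/h)
(14*I(-3))*(1 - 3*w(-4, 2)) = (14*(-1*(-3) + sqrt(2)/(-3)))*(1 - 3*(-4 + 3*2)) = (14*(3 + sqrt(2)*(-1/3)))*(1 - 3*(-4 + 6)) = (14*(3 - sqrt(2)/3))*(1 - 3*2) = (42 - 14*sqrt(2)/3)*(1 - 6) = (42 - 14*sqrt(2)/3)*(-5) = -210 + 70*sqrt(2)/3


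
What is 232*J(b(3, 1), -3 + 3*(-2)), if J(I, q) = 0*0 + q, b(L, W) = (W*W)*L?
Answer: -2088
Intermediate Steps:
b(L, W) = L*W² (b(L, W) = W²*L = L*W²)
J(I, q) = q (J(I, q) = 0 + q = q)
232*J(b(3, 1), -3 + 3*(-2)) = 232*(-3 + 3*(-2)) = 232*(-3 - 6) = 232*(-9) = -2088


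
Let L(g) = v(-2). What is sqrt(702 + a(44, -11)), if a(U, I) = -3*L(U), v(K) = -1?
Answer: sqrt(705) ≈ 26.552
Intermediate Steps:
L(g) = -1
a(U, I) = 3 (a(U, I) = -3*(-1) = 3)
sqrt(702 + a(44, -11)) = sqrt(702 + 3) = sqrt(705)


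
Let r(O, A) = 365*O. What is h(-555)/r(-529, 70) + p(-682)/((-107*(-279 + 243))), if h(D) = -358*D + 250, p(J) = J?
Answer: -89800085/74376342 ≈ -1.2074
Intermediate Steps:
h(D) = 250 - 358*D
h(-555)/r(-529, 70) + p(-682)/((-107*(-279 + 243))) = (250 - 358*(-555))/((365*(-529))) - 682*(-1/(107*(-279 + 243))) = (250 + 198690)/(-193085) - 682/((-107*(-36))) = 198940*(-1/193085) - 682/3852 = -39788/38617 - 682*1/3852 = -39788/38617 - 341/1926 = -89800085/74376342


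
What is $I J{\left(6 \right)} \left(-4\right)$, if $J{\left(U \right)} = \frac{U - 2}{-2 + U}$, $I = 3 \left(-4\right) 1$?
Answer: $48$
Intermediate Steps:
$I = -12$ ($I = \left(-12\right) 1 = -12$)
$J{\left(U \right)} = 1$ ($J{\left(U \right)} = \frac{-2 + U}{-2 + U} = 1$)
$I J{\left(6 \right)} \left(-4\right) = \left(-12\right) 1 \left(-4\right) = \left(-12\right) \left(-4\right) = 48$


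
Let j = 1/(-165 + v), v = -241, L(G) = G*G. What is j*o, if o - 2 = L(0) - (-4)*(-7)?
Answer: 13/203 ≈ 0.064039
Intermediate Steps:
L(G) = G²
j = -1/406 (j = 1/(-165 - 241) = 1/(-406) = -1/406 ≈ -0.0024631)
o = -26 (o = 2 + (0² - (-4)*(-7)) = 2 + (0 - 4*7) = 2 + (0 - 28) = 2 - 28 = -26)
j*o = -1/406*(-26) = 13/203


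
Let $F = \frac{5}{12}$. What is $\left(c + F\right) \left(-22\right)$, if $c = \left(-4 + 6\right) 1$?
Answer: $- \frac{319}{6} \approx -53.167$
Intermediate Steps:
$F = \frac{5}{12}$ ($F = 5 \cdot \frac{1}{12} = \frac{5}{12} \approx 0.41667$)
$c = 2$ ($c = 2 \cdot 1 = 2$)
$\left(c + F\right) \left(-22\right) = \left(2 + \frac{5}{12}\right) \left(-22\right) = \frac{29}{12} \left(-22\right) = - \frac{319}{6}$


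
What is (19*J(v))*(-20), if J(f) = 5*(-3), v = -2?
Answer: 5700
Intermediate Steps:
J(f) = -15
(19*J(v))*(-20) = (19*(-15))*(-20) = -285*(-20) = 5700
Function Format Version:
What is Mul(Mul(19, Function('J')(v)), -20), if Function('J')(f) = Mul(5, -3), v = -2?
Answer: 5700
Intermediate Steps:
Function('J')(f) = -15
Mul(Mul(19, Function('J')(v)), -20) = Mul(Mul(19, -15), -20) = Mul(-285, -20) = 5700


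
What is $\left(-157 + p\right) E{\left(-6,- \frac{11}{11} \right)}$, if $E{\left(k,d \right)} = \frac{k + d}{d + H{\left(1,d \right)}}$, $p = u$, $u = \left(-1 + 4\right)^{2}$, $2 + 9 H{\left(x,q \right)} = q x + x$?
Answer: $- \frac{9324}{11} \approx -847.64$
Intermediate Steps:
$H{\left(x,q \right)} = - \frac{2}{9} + \frac{x}{9} + \frac{q x}{9}$ ($H{\left(x,q \right)} = - \frac{2}{9} + \frac{q x + x}{9} = - \frac{2}{9} + \frac{x + q x}{9} = - \frac{2}{9} + \left(\frac{x}{9} + \frac{q x}{9}\right) = - \frac{2}{9} + \frac{x}{9} + \frac{q x}{9}$)
$u = 9$ ($u = 3^{2} = 9$)
$p = 9$
$E{\left(k,d \right)} = \frac{d + k}{- \frac{1}{9} + \frac{10 d}{9}}$ ($E{\left(k,d \right)} = \frac{k + d}{d + \left(- \frac{2}{9} + \frac{1}{9} \cdot 1 + \frac{1}{9} d 1\right)} = \frac{d + k}{d + \left(- \frac{2}{9} + \frac{1}{9} + \frac{d}{9}\right)} = \frac{d + k}{d + \left(- \frac{1}{9} + \frac{d}{9}\right)} = \frac{d + k}{- \frac{1}{9} + \frac{10 d}{9}}$)
$\left(-157 + p\right) E{\left(-6,- \frac{11}{11} \right)} = \left(-157 + 9\right) \frac{9 \left(- \frac{11}{11} - 6\right)}{-1 + 10 \left(- \frac{11}{11}\right)} = - 148 \frac{9 \left(\left(-11\right) \frac{1}{11} - 6\right)}{-1 + 10 \left(\left(-11\right) \frac{1}{11}\right)} = - 148 \frac{9 \left(-1 - 6\right)}{-1 + 10 \left(-1\right)} = - 148 \cdot 9 \frac{1}{-1 - 10} \left(-7\right) = - 148 \cdot 9 \frac{1}{-11} \left(-7\right) = - 148 \cdot 9 \left(- \frac{1}{11}\right) \left(-7\right) = \left(-148\right) \frac{63}{11} = - \frac{9324}{11}$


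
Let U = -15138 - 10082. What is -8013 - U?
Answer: 17207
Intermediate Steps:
U = -25220
-8013 - U = -8013 - 1*(-25220) = -8013 + 25220 = 17207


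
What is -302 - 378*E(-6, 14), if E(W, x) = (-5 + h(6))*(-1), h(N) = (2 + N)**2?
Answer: 22000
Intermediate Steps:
E(W, x) = -59 (E(W, x) = (-5 + (2 + 6)**2)*(-1) = (-5 + 8**2)*(-1) = (-5 + 64)*(-1) = 59*(-1) = -59)
-302 - 378*E(-6, 14) = -302 - 378*(-59) = -302 + 22302 = 22000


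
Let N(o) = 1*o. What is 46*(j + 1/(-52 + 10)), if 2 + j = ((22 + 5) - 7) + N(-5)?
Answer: 12535/21 ≈ 596.90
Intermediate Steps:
N(o) = o
j = 13 (j = -2 + (((22 + 5) - 7) - 5) = -2 + ((27 - 7) - 5) = -2 + (20 - 5) = -2 + 15 = 13)
46*(j + 1/(-52 + 10)) = 46*(13 + 1/(-52 + 10)) = 46*(13 + 1/(-42)) = 46*(13 - 1/42) = 46*(545/42) = 12535/21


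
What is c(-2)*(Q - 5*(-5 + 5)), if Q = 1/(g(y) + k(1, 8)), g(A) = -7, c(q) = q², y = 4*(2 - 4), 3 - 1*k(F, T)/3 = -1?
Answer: ⅘ ≈ 0.80000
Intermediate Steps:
k(F, T) = 12 (k(F, T) = 9 - 3*(-1) = 9 + 3 = 12)
y = -8 (y = 4*(-2) = -8)
Q = ⅕ (Q = 1/(-7 + 12) = 1/5 = ⅕ ≈ 0.20000)
c(-2)*(Q - 5*(-5 + 5)) = (-2)²*(⅕ - 5*(-5 + 5)) = 4*(⅕ - 5*0) = 4*(⅕ + 0) = 4*(⅕) = ⅘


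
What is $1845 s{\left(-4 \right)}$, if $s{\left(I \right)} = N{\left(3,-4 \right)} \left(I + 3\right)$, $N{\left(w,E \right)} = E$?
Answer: $7380$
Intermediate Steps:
$s{\left(I \right)} = -12 - 4 I$ ($s{\left(I \right)} = - 4 \left(I + 3\right) = - 4 \left(3 + I\right) = -12 - 4 I$)
$1845 s{\left(-4 \right)} = 1845 \left(-12 - -16\right) = 1845 \left(-12 + 16\right) = 1845 \cdot 4 = 7380$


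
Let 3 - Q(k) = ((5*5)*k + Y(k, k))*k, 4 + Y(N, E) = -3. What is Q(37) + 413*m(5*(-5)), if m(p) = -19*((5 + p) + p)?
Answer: 319152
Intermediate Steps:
Y(N, E) = -7 (Y(N, E) = -4 - 3 = -7)
m(p) = -95 - 38*p (m(p) = -19*(5 + 2*p) = -95 - 38*p)
Q(k) = 3 - k*(-7 + 25*k) (Q(k) = 3 - ((5*5)*k - 7)*k = 3 - (25*k - 7)*k = 3 - (-7 + 25*k)*k = 3 - k*(-7 + 25*k))
Q(37) + 413*m(5*(-5)) = (3 - 25*37**2 + 7*37) + 413*(-95 - 190*(-5)) = (3 - 25*1369 + 259) + 413*(-95 - 38*(-25)) = (3 - 34225 + 259) + 413*(-95 + 950) = -33963 + 413*855 = -33963 + 353115 = 319152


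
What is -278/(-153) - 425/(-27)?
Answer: 8059/459 ≈ 17.558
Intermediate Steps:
-278/(-153) - 425/(-27) = -278*(-1/153) - 425*(-1/27) = 278/153 + 425/27 = 8059/459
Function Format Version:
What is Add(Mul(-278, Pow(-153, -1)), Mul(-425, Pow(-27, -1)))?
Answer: Rational(8059, 459) ≈ 17.558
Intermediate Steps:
Add(Mul(-278, Pow(-153, -1)), Mul(-425, Pow(-27, -1))) = Add(Mul(-278, Rational(-1, 153)), Mul(-425, Rational(-1, 27))) = Add(Rational(278, 153), Rational(425, 27)) = Rational(8059, 459)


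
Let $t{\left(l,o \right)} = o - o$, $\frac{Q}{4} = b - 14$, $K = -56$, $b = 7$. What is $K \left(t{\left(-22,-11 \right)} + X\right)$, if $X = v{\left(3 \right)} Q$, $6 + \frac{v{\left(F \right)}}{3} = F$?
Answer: $-14112$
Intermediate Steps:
$v{\left(F \right)} = -18 + 3 F$
$Q = -28$ ($Q = 4 \left(7 - 14\right) = 4 \left(-7\right) = -28$)
$t{\left(l,o \right)} = 0$
$X = 252$ ($X = \left(-18 + 3 \cdot 3\right) \left(-28\right) = \left(-18 + 9\right) \left(-28\right) = \left(-9\right) \left(-28\right) = 252$)
$K \left(t{\left(-22,-11 \right)} + X\right) = - 56 \left(0 + 252\right) = \left(-56\right) 252 = -14112$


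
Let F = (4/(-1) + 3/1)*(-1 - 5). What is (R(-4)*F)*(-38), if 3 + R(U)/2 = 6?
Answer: -1368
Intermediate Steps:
R(U) = 6 (R(U) = -6 + 2*6 = -6 + 12 = 6)
F = 6 (F = (4*(-1) + 3*1)*(-6) = (-4 + 3)*(-6) = -1*(-6) = 6)
(R(-4)*F)*(-38) = (6*6)*(-38) = 36*(-38) = -1368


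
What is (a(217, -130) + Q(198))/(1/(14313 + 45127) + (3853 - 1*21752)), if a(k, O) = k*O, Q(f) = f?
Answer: 1665033280/1063916559 ≈ 1.5650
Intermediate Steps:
a(k, O) = O*k
(a(217, -130) + Q(198))/(1/(14313 + 45127) + (3853 - 1*21752)) = (-130*217 + 198)/(1/(14313 + 45127) + (3853 - 1*21752)) = (-28210 + 198)/(1/59440 + (3853 - 21752)) = -28012/(1/59440 - 17899) = -28012/(-1063916559/59440) = -28012*(-59440/1063916559) = 1665033280/1063916559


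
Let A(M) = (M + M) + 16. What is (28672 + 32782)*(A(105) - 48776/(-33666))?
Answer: 235285611284/16833 ≈ 1.3978e+7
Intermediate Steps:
A(M) = 16 + 2*M (A(M) = 2*M + 16 = 16 + 2*M)
(28672 + 32782)*(A(105) - 48776/(-33666)) = (28672 + 32782)*((16 + 2*105) - 48776/(-33666)) = 61454*((16 + 210) - 48776*(-1/33666)) = 61454*(226 + 24388/16833) = 61454*(3828646/16833) = 235285611284/16833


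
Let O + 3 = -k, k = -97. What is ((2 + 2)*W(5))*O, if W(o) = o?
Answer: 1880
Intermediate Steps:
O = 94 (O = -3 - 1*(-97) = -3 + 97 = 94)
((2 + 2)*W(5))*O = ((2 + 2)*5)*94 = (4*5)*94 = 20*94 = 1880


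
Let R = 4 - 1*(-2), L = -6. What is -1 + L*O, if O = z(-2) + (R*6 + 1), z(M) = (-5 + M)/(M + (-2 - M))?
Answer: -244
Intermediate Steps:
R = 6 (R = 4 + 2 = 6)
z(M) = 5/2 - M/2 (z(M) = (-5 + M)/(-2) = (-5 + M)*(-½) = 5/2 - M/2)
O = 81/2 (O = (5/2 - ½*(-2)) + (6*6 + 1) = (5/2 + 1) + (36 + 1) = 7/2 + 37 = 81/2 ≈ 40.500)
-1 + L*O = -1 - 6*81/2 = -1 - 243 = -244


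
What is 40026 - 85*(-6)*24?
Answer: 52266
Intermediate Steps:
40026 - 85*(-6)*24 = 40026 - 17*(-30)*24 = 40026 + 510*24 = 40026 + 12240 = 52266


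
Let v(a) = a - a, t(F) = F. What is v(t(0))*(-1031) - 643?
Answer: -643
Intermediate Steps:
v(a) = 0
v(t(0))*(-1031) - 643 = 0*(-1031) - 643 = 0 - 643 = -643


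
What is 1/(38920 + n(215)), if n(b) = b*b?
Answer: 1/85145 ≈ 1.1745e-5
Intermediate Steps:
n(b) = b²
1/(38920 + n(215)) = 1/(38920 + 215²) = 1/(38920 + 46225) = 1/85145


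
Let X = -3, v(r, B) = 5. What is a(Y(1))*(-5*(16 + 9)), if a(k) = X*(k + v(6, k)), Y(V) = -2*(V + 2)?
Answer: -375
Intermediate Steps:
Y(V) = -4 - 2*V (Y(V) = -2*(2 + V) = -4 - 2*V)
a(k) = -15 - 3*k (a(k) = -3*(k + 5) = -3*(5 + k) = -15 - 3*k)
a(Y(1))*(-5*(16 + 9)) = (-15 - 3*(-4 - 2*1))*(-5*(16 + 9)) = (-15 - 3*(-4 - 2))*(-5*25) = (-15 - 3*(-6))*(-125) = (-15 + 18)*(-125) = 3*(-125) = -375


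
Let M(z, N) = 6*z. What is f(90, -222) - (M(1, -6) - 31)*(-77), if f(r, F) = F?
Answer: -2147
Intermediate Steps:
f(90, -222) - (M(1, -6) - 31)*(-77) = -222 - (6*1 - 31)*(-77) = -222 - (6 - 31)*(-77) = -222 - (-25)*(-77) = -222 - 1*1925 = -222 - 1925 = -2147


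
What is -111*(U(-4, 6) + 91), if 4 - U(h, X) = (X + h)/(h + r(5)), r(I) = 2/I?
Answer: -31820/3 ≈ -10607.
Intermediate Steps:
U(h, X) = 4 - (X + h)/(⅖ + h) (U(h, X) = 4 - (X + h)/(h + 2/5) = 4 - (X + h)/(h + 2*(⅕)) = 4 - (X + h)/(h + ⅖) = 4 - (X + h)/(⅖ + h))
-111*(U(-4, 6) + 91) = -111*((8 - 5*6 + 15*(-4))/(2 + 5*(-4)) + 91) = -111*((8 - 30 - 60)/(2 - 20) + 91) = -111*(-82/(-18) + 91) = -111*(-1/18*(-82) + 91) = -111*(41/9 + 91) = -111*860/9 = -31820/3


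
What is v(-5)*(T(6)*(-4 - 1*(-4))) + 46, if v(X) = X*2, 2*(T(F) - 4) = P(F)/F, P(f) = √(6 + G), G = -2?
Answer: 46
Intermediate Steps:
P(f) = 2 (P(f) = √(6 - 2) = √4 = 2)
T(F) = 4 + 1/F (T(F) = 4 + (2/F)/2 = 4 + 1/F)
v(X) = 2*X
v(-5)*(T(6)*(-4 - 1*(-4))) + 46 = (2*(-5))*((4 + 1/6)*(-4 - 1*(-4))) + 46 = -10*(4 + ⅙)*(-4 + 4) + 46 = -125*0/3 + 46 = -10*0 + 46 = 0 + 46 = 46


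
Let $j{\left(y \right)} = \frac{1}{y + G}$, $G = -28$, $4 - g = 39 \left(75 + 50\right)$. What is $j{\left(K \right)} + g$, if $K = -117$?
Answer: $- \frac{706296}{145} \approx -4871.0$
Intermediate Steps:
$g = -4871$ ($g = 4 - 39 \left(75 + 50\right) = 4 - 39 \cdot 125 = 4 - 4875 = -4871$)
$j{\left(y \right)} = \frac{1}{-28 + y}$ ($j{\left(y \right)} = \frac{1}{y - 28} = \frac{1}{-28 + y}$)
$j{\left(K \right)} + g = \frac{1}{-28 - 117} - 4871 = \frac{1}{-145} - 4871 = - \frac{1}{145} - 4871 = - \frac{706296}{145}$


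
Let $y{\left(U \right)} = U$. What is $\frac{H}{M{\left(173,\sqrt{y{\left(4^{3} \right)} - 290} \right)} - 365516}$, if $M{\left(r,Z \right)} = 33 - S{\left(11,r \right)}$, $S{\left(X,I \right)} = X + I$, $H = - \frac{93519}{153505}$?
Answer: $\frac{31173}{18710570945} \approx 1.6661 \cdot 10^{-6}$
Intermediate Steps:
$H = - \frac{93519}{153505}$ ($H = \left(-93519\right) \frac{1}{153505} = - \frac{93519}{153505} \approx -0.60922$)
$S{\left(X,I \right)} = I + X$
$M{\left(r,Z \right)} = 22 - r$ ($M{\left(r,Z \right)} = 33 - \left(r + 11\right) = 33 - \left(11 + r\right) = 22 - r$)
$\frac{H}{M{\left(173,\sqrt{y{\left(4^{3} \right)} - 290} \right)} - 365516} = - \frac{93519}{153505 \left(\left(22 - 173\right) - 365516\right)} = - \frac{93519}{153505 \left(-151 - 365516\right)} = - \frac{93519}{153505 \left(-365667\right)} = \left(- \frac{93519}{153505}\right) \left(- \frac{1}{365667}\right) = \frac{31173}{18710570945}$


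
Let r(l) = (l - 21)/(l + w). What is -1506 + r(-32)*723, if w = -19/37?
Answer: -131305/401 ≈ -327.44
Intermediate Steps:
w = -19/37 (w = -19*1/37 = -19/37 ≈ -0.51351)
r(l) = (-21 + l)/(-19/37 + l) (r(l) = (l - 21)/(l - 19/37) = (-21 + l)/(-19/37 + l))
-1506 + r(-32)*723 = -1506 + (37*(-21 - 32)/(-19 + 37*(-32)))*723 = -1506 + (37*(-53)/(-19 - 1184))*723 = -1506 + (37*(-53)/(-1203))*723 = -1506 + (37*(-1/1203)*(-53))*723 = -1506 + (1961/1203)*723 = -1506 + 472601/401 = -131305/401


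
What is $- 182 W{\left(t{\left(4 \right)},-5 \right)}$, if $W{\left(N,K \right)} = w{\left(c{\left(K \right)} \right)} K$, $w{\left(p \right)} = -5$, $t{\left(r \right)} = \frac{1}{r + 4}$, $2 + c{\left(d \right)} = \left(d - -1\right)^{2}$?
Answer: $-4550$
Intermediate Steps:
$c{\left(d \right)} = -2 + \left(1 + d\right)^{2}$ ($c{\left(d \right)} = -2 + \left(d - -1\right)^{2} = -2 + \left(d + 1\right)^{2} = -2 + \left(1 + d\right)^{2}$)
$t{\left(r \right)} = \frac{1}{4 + r}$
$W{\left(N,K \right)} = - 5 K$
$- 182 W{\left(t{\left(4 \right)},-5 \right)} = - 182 \left(\left(-5\right) \left(-5\right)\right) = \left(-182\right) 25 = -4550$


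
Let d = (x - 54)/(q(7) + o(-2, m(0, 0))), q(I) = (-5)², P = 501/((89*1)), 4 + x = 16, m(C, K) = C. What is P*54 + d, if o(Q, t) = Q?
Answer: 618504/2047 ≈ 302.15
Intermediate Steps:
x = 12 (x = -4 + 16 = 12)
P = 501/89 ≈ 5.6292
q(I) = 25
d = -42/23 (d = (12 - 54)/(25 - 2) = -42/23 ≈ -1.8261)
P*54 + d = (501/89)*54 - 42/23 = 27054/89 - 42/23 = 618504/2047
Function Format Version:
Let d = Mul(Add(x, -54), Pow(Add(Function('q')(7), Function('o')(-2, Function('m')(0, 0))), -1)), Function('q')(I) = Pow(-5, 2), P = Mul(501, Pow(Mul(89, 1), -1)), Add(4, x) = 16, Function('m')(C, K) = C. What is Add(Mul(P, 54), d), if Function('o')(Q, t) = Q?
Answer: Rational(618504, 2047) ≈ 302.15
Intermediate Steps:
x = 12 (x = Add(-4, 16) = 12)
P = Rational(501, 89) (P = Mul(501, Pow(89, -1)) = Mul(501, Rational(1, 89)) = Rational(501, 89) ≈ 5.6292)
Function('q')(I) = 25
d = Rational(-42, 23) (d = Mul(Add(12, -54), Pow(Add(25, -2), -1)) = Mul(-42, Pow(23, -1)) = Mul(-42, Rational(1, 23)) = Rational(-42, 23) ≈ -1.8261)
Add(Mul(P, 54), d) = Add(Mul(Rational(501, 89), 54), Rational(-42, 23)) = Add(Rational(27054, 89), Rational(-42, 23)) = Rational(618504, 2047)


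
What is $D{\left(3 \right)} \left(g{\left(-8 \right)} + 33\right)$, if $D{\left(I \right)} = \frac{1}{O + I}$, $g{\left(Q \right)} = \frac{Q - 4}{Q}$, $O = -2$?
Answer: $\frac{69}{2} \approx 34.5$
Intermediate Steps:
$g{\left(Q \right)} = \frac{-4 + Q}{Q}$ ($g{\left(Q \right)} = \frac{Q - 4}{Q} = \frac{-4 + Q}{Q}$)
$D{\left(I \right)} = \frac{1}{-2 + I}$
$D{\left(3 \right)} \left(g{\left(-8 \right)} + 33\right) = \frac{\frac{-4 - 8}{-8} + 33}{-2 + 3} = \frac{\left(- \frac{1}{8}\right) \left(-12\right) + 33}{1} = 1 \left(\frac{3}{2} + 33\right) = 1 \cdot \frac{69}{2} = \frac{69}{2}$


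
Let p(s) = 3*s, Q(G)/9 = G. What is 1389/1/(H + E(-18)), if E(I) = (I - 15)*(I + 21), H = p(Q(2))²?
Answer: 3912813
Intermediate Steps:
Q(G) = 9*G
H = 2916 (H = (3*(9*2))² = (3*18)² = 54² = 2916)
E(I) = (-15 + I)*(21 + I)
1389/1/(H + E(-18)) = 1389/1/(2916 + (-315 + (-18)² + 6*(-18))) = 1389/1/(2916 + (-315 + 324 - 108)) = 1389/1/(2916 - 99) = 1389/1/2817 = 1389/(1/2817) = 2817*1389 = 3912813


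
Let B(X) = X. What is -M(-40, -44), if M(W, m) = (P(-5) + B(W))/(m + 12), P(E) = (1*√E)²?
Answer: -45/32 ≈ -1.4063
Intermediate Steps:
P(E) = E (P(E) = (√E)² = E)
M(W, m) = (-5 + W)/(12 + m) (M(W, m) = (-5 + W)/(m + 12) = (-5 + W)/(12 + m))
-M(-40, -44) = -(-5 - 40)/(12 - 44) = -(-45)/(-32) = -(-1)*(-45)/32 = -1*45/32 = -45/32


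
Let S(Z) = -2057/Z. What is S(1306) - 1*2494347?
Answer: -3257619239/1306 ≈ -2.4943e+6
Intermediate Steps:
S(1306) - 1*2494347 = -2057/1306 - 1*2494347 = -2057*1/1306 - 2494347 = -2057/1306 - 2494347 = -3257619239/1306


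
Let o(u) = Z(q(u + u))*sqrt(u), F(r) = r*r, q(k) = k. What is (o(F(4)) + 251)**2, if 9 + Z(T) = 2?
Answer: 49729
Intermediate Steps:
Z(T) = -7 (Z(T) = -9 + 2 = -7)
F(r) = r**2
o(u) = -7*sqrt(u)
(o(F(4)) + 251)**2 = (-7*sqrt(4**2) + 251)**2 = (-7*sqrt(16) + 251)**2 = (-7*4 + 251)**2 = (-28 + 251)**2 = 223**2 = 49729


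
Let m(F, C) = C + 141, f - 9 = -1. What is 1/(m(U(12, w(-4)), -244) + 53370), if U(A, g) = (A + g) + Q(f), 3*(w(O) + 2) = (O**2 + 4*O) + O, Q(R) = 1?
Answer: 1/53267 ≈ 1.8773e-5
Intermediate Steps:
f = 8 (f = 9 - 1 = 8)
w(O) = -2 + O**2/3 + 5*O/3 (w(O) = -2 + ((O**2 + 4*O) + O)/3 = -2 + (O**2 + 5*O)/3 = -2 + (O**2/3 + 5*O/3) = -2 + O**2/3 + 5*O/3)
U(A, g) = 1 + A + g (U(A, g) = (A + g) + 1 = 1 + A + g)
m(F, C) = 141 + C
1/(m(U(12, w(-4)), -244) + 53370) = 1/((141 - 244) + 53370) = 1/(-103 + 53370) = 1/53267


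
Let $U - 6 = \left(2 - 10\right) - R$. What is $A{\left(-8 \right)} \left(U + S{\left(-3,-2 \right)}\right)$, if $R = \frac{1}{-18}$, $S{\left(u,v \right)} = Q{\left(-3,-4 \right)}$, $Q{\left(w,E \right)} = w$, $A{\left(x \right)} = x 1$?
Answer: $\frac{356}{9} \approx 39.556$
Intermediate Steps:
$A{\left(x \right)} = x$
$S{\left(u,v \right)} = -3$
$R = - \frac{1}{18} \approx -0.055556$
$U = - \frac{35}{18}$ ($U = 6 + \left(\left(2 - 10\right) - - \frac{1}{18}\right) = 6 + \left(-8 + \frac{1}{18}\right) = 6 - \frac{143}{18} = - \frac{35}{18} \approx -1.9444$)
$A{\left(-8 \right)} \left(U + S{\left(-3,-2 \right)}\right) = - 8 \left(- \frac{35}{18} - 3\right) = \left(-8\right) \left(- \frac{89}{18}\right) = \frac{356}{9}$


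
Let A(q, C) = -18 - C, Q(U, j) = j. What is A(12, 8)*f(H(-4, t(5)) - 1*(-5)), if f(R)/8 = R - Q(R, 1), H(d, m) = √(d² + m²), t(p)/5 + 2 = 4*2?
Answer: -832 - 416*√229 ≈ -7127.2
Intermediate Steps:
t(p) = 30 (t(p) = -10 + 5*(4*2) = -10 + 5*8 = -10 + 40 = 30)
f(R) = -8 + 8*R (f(R) = 8*(R - 1*1) = 8*(R - 1) = 8*(-1 + R) = -8 + 8*R)
A(12, 8)*f(H(-4, t(5)) - 1*(-5)) = (-18 - 1*8)*(-8 + 8*(√((-4)² + 30²) - 1*(-5))) = (-18 - 8)*(-8 + 8*(√(16 + 900) + 5)) = -26*(-8 + 8*(√916 + 5)) = -26*(-8 + 8*(2*√229 + 5)) = -26*(-8 + 8*(5 + 2*√229)) = -26*(-8 + (40 + 16*√229)) = -26*(32 + 16*√229) = -832 - 416*√229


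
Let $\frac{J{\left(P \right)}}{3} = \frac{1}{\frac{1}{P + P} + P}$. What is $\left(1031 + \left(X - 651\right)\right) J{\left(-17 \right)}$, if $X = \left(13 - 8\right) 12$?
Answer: $- \frac{14960}{193} \approx -77.513$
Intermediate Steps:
$X = 60$ ($X = 5 \cdot 12 = 60$)
$J{\left(P \right)} = \frac{3}{P + \frac{1}{2 P}}$ ($J{\left(P \right)} = \frac{3}{\frac{1}{P + P} + P} = \frac{3}{\frac{1}{2 P} + P} = \frac{3}{P + \frac{1}{2 P}}$)
$\left(1031 + \left(X - 651\right)\right) J{\left(-17 \right)} = \left(1031 + \left(60 - 651\right)\right) 6 \left(-17\right) \frac{1}{1 + 2 \left(-17\right)^{2}} = \left(1031 + \left(60 - 651\right)\right) 6 \left(-17\right) \frac{1}{1 + 2 \cdot 289} = \left(1031 - 591\right) 6 \left(-17\right) \frac{1}{1 + 578} = 440 \cdot 6 \left(-17\right) \frac{1}{579} = 440 \left(- \frac{34}{193}\right) = - \frac{14960}{193}$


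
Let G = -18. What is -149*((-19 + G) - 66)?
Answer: 15347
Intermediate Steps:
-149*((-19 + G) - 66) = -149*((-19 - 18) - 66) = -149*(-37 - 66) = -149*(-103) = 15347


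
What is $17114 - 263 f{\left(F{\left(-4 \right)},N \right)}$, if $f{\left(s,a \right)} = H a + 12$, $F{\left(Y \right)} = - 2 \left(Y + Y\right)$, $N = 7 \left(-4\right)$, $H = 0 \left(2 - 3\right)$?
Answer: $13958$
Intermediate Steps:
$H = 0$ ($H = 0 \left(-1\right) = 0$)
$N = -28$
$F{\left(Y \right)} = - 4 Y$ ($F{\left(Y \right)} = - 2 \cdot 2 Y = - 4 Y$)
$f{\left(s,a \right)} = 12$ ($f{\left(s,a \right)} = 0 a + 12 = 0 + 12 = 12$)
$17114 - 263 f{\left(F{\left(-4 \right)},N \right)} = 17114 - 263 \cdot 12 = 17114 - 3156 = 13958$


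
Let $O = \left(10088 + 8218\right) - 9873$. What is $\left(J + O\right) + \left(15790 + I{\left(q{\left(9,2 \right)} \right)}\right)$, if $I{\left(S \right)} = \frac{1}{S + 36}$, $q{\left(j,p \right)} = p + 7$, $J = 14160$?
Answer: $\frac{1727236}{45} \approx 38383.0$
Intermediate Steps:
$q{\left(j,p \right)} = 7 + p$
$I{\left(S \right)} = \frac{1}{36 + S}$
$O = 8433$ ($O = 18306 - 9873 = 8433$)
$\left(J + O\right) + \left(15790 + I{\left(q{\left(9,2 \right)} \right)}\right) = \left(14160 + 8433\right) + \left(15790 + \frac{1}{36 + \left(7 + 2\right)}\right) = 22593 + \left(15790 + \frac{1}{36 + 9}\right) = 22593 + \left(15790 + \frac{1}{45}\right) = 22593 + \frac{710551}{45} = \frac{1727236}{45}$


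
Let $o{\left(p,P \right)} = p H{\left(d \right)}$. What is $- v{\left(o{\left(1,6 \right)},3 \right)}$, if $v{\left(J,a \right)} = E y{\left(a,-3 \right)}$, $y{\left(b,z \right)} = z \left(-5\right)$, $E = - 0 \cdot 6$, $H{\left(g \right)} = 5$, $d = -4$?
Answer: $0$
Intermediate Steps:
$o{\left(p,P \right)} = 5 p$ ($o{\left(p,P \right)} = p 5 = 5 p$)
$E = 0$ ($E = \left(-1\right) 0 = 0$)
$y{\left(b,z \right)} = - 5 z$
$v{\left(J,a \right)} = 0$ ($v{\left(J,a \right)} = 0 \left(\left(-5\right) \left(-3\right)\right) = 0 \cdot 15 = 0$)
$- v{\left(o{\left(1,6 \right)},3 \right)} = \left(-1\right) 0 = 0$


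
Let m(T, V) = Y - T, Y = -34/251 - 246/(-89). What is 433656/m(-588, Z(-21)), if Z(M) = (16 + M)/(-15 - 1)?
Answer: 2421860346/3298513 ≈ 734.23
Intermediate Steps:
Y = 58720/22339 (Y = -34*1/251 - 246*(-1/89) = -34/251 + 246/89 = 58720/22339 ≈ 2.6286)
Z(M) = -1 - M/16 (Z(M) = (16 + M)/(-16) = (16 + M)*(-1/16) = -1 - M/16)
m(T, V) = 58720/22339 - T
433656/m(-588, Z(-21)) = 433656/(58720/22339 - 1*(-588)) = 433656/(58720/22339 + 588) = 433656/(13194052/22339) = 433656*(22339/13194052) = 2421860346/3298513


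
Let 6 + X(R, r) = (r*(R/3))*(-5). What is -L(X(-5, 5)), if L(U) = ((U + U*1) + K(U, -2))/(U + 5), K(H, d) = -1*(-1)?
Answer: -217/122 ≈ -1.7787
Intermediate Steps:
K(H, d) = 1
X(R, r) = -6 - 5*R*r/3 (X(R, r) = -6 + (r*(R/3))*(-5) = -6 + (R*r/3)*(-5) = -6 - 5*R*r/3)
L(U) = (1 + 2*U)/(5 + U) (L(U) = ((U + U*1) + 1)/(U + 5) = ((U + U) + 1)/(5 + U) = (2*U + 1)/(5 + U) = (1 + 2*U)/(5 + U))
-L(X(-5, 5)) = -(1 + 2*(-6 - 5/3*(-5)*5))/(5 + (-6 - 5/3*(-5)*5)) = -(1 + 2*(-6 + 125/3))/(5 + (-6 + 125/3)) = -(1 + 2*(107/3))/(5 + 107/3) = -(1 + 214/3)/122/3 = -3*217/(122*3) = -1*217/122 = -217/122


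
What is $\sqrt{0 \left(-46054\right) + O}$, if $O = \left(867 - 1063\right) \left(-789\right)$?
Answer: $14 \sqrt{789} \approx 393.25$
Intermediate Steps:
$O = 154644$ ($O = \left(-196\right) \left(-789\right) = 154644$)
$\sqrt{0 \left(-46054\right) + O} = \sqrt{0 \left(-46054\right) + 154644} = \sqrt{0 + 154644} = \sqrt{154644} = 14 \sqrt{789}$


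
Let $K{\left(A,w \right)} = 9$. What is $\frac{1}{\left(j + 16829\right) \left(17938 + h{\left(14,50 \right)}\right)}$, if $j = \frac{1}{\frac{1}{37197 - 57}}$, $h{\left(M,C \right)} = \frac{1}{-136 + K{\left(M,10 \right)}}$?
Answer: $\frac{127}{122948128125} \approx 1.033 \cdot 10^{-9}$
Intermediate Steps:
$h{\left(M,C \right)} = - \frac{1}{127}$ ($h{\left(M,C \right)} = \frac{1}{-136 + 9} = \frac{1}{-127} = - \frac{1}{127}$)
$j = 37140$ ($j = \frac{1}{\frac{1}{37140}} = 37140$)
$\frac{1}{\left(j + 16829\right) \left(17938 + h{\left(14,50 \right)}\right)} = \frac{1}{\left(37140 + 16829\right) \left(17938 - \frac{1}{127}\right)} = \frac{1}{53969 \cdot \frac{2278125}{127}} = \frac{1}{\frac{122948128125}{127}} = \frac{127}{122948128125}$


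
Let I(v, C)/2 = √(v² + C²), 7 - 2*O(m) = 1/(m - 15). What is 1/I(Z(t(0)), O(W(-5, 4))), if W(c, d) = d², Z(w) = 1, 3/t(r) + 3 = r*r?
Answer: √10/20 ≈ 0.15811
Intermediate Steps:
t(r) = 3/(-3 + r²) (t(r) = 3/(-3 + r*r) = 3/(-3 + r²))
O(m) = 7/2 - 1/(2*(-15 + m)) (O(m) = 7/2 - 1/(2*(m - 15)) = 7/2 - 1/(2*(-15 + m)))
I(v, C) = 2*√(C² + v²) (I(v, C) = 2*√(v² + C²) = 2*√(C² + v²))
1/I(Z(t(0)), O(W(-5, 4))) = 1/(2*√(((-106 + 7*4²)/(2*(-15 + 4²)))² + 1²)) = 1/(2*√(((-106 + 7*16)/(2*(-15 + 16)))² + 1)) = 1/(2*√(((½)*(-106 + 112)/1)² + 1)) = 1/(2*√(((½)*1*6)² + 1)) = 1/(2*√(3² + 1)) = 1/(2*√(9 + 1)) = 1/(2*√10) = √10/20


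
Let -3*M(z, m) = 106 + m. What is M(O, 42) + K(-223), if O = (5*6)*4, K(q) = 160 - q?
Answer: 1001/3 ≈ 333.67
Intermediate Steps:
O = 120 (O = 30*4 = 120)
M(z, m) = -106/3 - m/3 (M(z, m) = -(106 + m)/3 = -106/3 - m/3)
M(O, 42) + K(-223) = (-106/3 - ⅓*42) + (160 - 1*(-223)) = (-106/3 - 14) + (160 + 223) = -148/3 + 383 = 1001/3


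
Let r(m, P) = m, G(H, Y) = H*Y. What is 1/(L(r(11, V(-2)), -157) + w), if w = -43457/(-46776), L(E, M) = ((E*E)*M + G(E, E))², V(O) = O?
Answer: 46776/16666446759233 ≈ 2.8066e-9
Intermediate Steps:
L(E, M) = (E² + M*E²)² (L(E, M) = ((E*E)*M + E*E)² = (E²*M + E²)² = (M*E² + E²)² = (E² + M*E²)²)
w = 43457/46776 (w = -43457*(-1/46776) = 43457/46776 ≈ 0.92904)
1/(L(r(11, V(-2)), -157) + w) = 1/(11⁴*(1 - 157)² + 43457/46776) = 1/(14641*(-156)² + 43457/46776) = 1/(14641*24336 + 43457/46776) = 1/(356303376 + 43457/46776) = 1/(16666446759233/46776) = 46776/16666446759233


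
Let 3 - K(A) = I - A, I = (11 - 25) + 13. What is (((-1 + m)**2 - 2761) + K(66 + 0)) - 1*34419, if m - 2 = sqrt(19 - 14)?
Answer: -37104 + 2*sqrt(5) ≈ -37100.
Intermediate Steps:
I = -1 (I = -14 + 13 = -1)
K(A) = 4 + A (K(A) = 3 - (-1 - A) = 3 + (1 + A) = 4 + A)
m = 2 + sqrt(5) (m = 2 + sqrt(19 - 14) = 2 + sqrt(5) ≈ 4.2361)
(((-1 + m)**2 - 2761) + K(66 + 0)) - 1*34419 = (((-1 + (2 + sqrt(5)))**2 - 2761) + (4 + (66 + 0))) - 1*34419 = (((1 + sqrt(5))**2 - 2761) + (4 + 66)) - 34419 = ((-2761 + (1 + sqrt(5))**2) + 70) - 34419 = (-2691 + (1 + sqrt(5))**2) - 34419 = -37110 + (1 + sqrt(5))**2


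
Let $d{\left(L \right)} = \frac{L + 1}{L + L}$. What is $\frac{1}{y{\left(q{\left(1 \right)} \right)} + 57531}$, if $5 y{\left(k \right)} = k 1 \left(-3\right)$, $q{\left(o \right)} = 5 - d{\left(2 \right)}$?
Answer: $\frac{20}{1150569} \approx 1.7383 \cdot 10^{-5}$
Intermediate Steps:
$d{\left(L \right)} = \frac{1 + L}{2 L}$
$q{\left(o \right)} = \frac{17}{4}$ ($q{\left(o \right)} = 5 - \frac{1 + 2}{2 \cdot 2} = 5 - \frac{1}{2} \cdot \frac{1}{2} \cdot 3 = 5 - \frac{3}{4} = \frac{17}{4}$)
$y{\left(k \right)} = - \frac{3 k}{5}$ ($y{\left(k \right)} = \frac{k 1 \left(-3\right)}{5} = \frac{k \left(-3\right)}{5} = \frac{\left(-3\right) k}{5} = - \frac{3 k}{5}$)
$\frac{1}{y{\left(q{\left(1 \right)} \right)} + 57531} = \frac{1}{\left(- \frac{3}{5}\right) \frac{17}{4} + 57531} = \frac{1}{- \frac{51}{20} + 57531} = \frac{1}{\frac{1150569}{20}} = \frac{20}{1150569}$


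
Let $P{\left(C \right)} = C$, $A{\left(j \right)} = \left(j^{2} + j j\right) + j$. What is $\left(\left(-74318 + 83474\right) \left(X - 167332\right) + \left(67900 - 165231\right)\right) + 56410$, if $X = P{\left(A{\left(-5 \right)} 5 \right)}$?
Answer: $-1530072613$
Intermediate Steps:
$A{\left(j \right)} = j + 2 j^{2}$ ($A{\left(j \right)} = \left(j^{2} + j^{2}\right) + j = 2 j^{2} + j = j + 2 j^{2}$)
$X = 225$ ($X = - 5 \left(1 + 2 \left(-5\right)\right) 5 = - 5 \left(1 - 10\right) 5 = \left(-5\right) \left(-9\right) 5 = 45 \cdot 5 = 225$)
$\left(\left(-74318 + 83474\right) \left(X - 167332\right) + \left(67900 - 165231\right)\right) + 56410 = \left(\left(-74318 + 83474\right) \left(225 - 167332\right) + \left(67900 - 165231\right)\right) + 56410 = \left(9156 \left(-167107\right) - 97331\right) + 56410 = \left(-1530031692 - 97331\right) + 56410 = -1530129023 + 56410 = -1530072613$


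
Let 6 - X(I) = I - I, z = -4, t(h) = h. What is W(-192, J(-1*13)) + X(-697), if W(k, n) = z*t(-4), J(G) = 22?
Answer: 22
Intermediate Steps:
X(I) = 6 (X(I) = 6 - (I - I) = 6 - 1*0 = 6 + 0 = 6)
W(k, n) = 16 (W(k, n) = -4*(-4) = 16)
W(-192, J(-1*13)) + X(-697) = 16 + 6 = 22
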